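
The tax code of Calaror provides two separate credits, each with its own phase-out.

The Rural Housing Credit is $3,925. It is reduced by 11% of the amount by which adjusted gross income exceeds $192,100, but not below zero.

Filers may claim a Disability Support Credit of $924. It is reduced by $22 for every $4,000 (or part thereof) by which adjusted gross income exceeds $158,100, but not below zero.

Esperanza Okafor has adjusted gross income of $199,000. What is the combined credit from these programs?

$3,848

Rural Housing Credit: 11% of the $6,900 excess over $192,100 is $759; credit = $3,925 − $759 = $3,166.
Disability Support Credit: income exceeds $158,100 by $40,900, which is 11 full-or-partial $4,000 increments; reduction = 11 × $22 = $242, leaving $682.
Total: $3,166 + $682 = $3,848.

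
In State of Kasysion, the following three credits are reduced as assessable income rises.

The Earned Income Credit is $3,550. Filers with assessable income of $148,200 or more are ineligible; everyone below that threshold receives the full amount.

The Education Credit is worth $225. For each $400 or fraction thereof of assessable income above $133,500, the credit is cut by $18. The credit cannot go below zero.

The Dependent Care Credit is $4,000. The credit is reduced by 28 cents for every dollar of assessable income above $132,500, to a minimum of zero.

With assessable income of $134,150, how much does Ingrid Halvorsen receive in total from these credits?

Earned Income Credit: $134,150 is below the $148,200 cutoff, so the full $3,550 applies.
Education Credit: income exceeds $133,500 by $650, which is 2 full-or-partial $400 increments; reduction = 2 × $18 = $36, leaving $189.
Dependent Care Credit: 28% of the $1,650 excess over $132,500 is $462; credit = $4,000 − $462 = $3,538.
Total: $3,550 + $189 + $3,538 = $7,277.

$7,277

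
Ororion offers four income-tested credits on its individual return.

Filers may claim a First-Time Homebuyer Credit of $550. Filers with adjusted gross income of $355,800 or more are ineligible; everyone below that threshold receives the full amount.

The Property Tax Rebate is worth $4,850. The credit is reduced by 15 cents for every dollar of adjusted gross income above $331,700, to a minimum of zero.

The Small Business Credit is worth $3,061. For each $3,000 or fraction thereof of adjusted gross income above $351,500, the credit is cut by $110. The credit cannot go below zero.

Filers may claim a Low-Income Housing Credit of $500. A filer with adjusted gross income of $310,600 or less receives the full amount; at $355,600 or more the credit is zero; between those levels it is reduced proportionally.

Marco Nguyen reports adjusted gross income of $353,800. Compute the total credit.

First-Time Homebuyer Credit: $353,800 is below the $355,800 cutoff, so the full $550 applies.
Property Tax Rebate: 15% of the $22,100 excess over $331,700 is $3,315; credit = $4,850 − $3,315 = $1,535.
Small Business Credit: income exceeds $351,500 by $2,300, which is 1 full-or-partial $3,000 increment; reduction = 1 × $110 = $110, leaving $2,951.
Low-Income Housing Credit: $353,800 is $43,200 into a $45,000 phase-out range, leaving 1,800/45,000 of the credit: $500 × 1,800/45,000 = $20.
Total: $550 + $1,535 + $2,951 + $20 = $5,056.

$5,056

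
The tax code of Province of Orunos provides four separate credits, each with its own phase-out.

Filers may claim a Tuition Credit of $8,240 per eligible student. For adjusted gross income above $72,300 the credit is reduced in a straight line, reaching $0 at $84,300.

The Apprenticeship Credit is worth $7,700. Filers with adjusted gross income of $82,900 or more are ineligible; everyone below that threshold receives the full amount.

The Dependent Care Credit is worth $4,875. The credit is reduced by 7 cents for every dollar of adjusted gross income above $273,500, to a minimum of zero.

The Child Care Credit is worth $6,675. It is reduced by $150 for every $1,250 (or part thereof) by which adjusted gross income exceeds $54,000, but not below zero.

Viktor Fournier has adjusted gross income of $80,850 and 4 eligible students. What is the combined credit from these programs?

Tuition Credit: base = 4 × $8,240 = $32,960. $80,850 is $8,550 into a $12,000 phase-out range, leaving 3,450/12,000 of the credit: $32,960 × 3,450/12,000 = $9,476.
Apprenticeship Credit: $80,850 is below the $82,900 cutoff, so the full $7,700 applies.
Dependent Care Credit: $80,850 is at or below the $273,500 threshold, so the full $4,875 applies.
Child Care Credit: income exceeds $54,000 by $26,850, which is 22 full-or-partial $1,250 increments; reduction = 22 × $150 = $3,300, leaving $3,375.
Total: $9,476 + $7,700 + $4,875 + $3,375 = $25,426.

$25,426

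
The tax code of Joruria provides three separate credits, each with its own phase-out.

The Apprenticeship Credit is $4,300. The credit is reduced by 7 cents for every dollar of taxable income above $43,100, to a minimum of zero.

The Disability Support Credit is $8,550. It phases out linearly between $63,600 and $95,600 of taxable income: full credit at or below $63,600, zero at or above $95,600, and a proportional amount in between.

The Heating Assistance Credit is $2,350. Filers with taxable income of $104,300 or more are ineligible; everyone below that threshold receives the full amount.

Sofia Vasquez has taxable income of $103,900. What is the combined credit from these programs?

$2,394

Apprenticeship Credit: 7% of the $60,800 excess over $43,100 is $4,256; credit = $4,300 − $4,256 = $44.
Disability Support Credit: $103,900 is at or above $95,600, so the credit is $0.
Heating Assistance Credit: $103,900 is below the $104,300 cutoff, so the full $2,350 applies.
Total: $44 + $0 + $2,350 = $2,394.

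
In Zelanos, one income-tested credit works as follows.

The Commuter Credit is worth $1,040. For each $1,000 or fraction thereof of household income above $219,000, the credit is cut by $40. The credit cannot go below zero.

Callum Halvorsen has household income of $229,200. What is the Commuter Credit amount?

Commuter Credit: income exceeds $219,000 by $10,200, which is 11 full-or-partial $1,000 increments; reduction = 11 × $40 = $440, leaving $600.

$600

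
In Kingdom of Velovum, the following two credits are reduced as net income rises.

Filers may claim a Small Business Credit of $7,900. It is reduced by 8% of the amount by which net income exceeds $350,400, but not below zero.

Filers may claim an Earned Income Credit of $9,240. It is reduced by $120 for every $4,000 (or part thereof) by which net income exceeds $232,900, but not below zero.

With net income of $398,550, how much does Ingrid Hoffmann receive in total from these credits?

Small Business Credit: 8% of the $48,150 excess over $350,400 is $3,852; credit = $7,900 − $3,852 = $4,048.
Earned Income Credit: income exceeds $232,900 by $165,650, which is 42 full-or-partial $4,000 increments; reduction = 42 × $120 = $5,040, leaving $4,200.
Total: $4,048 + $4,200 = $8,248.

$8,248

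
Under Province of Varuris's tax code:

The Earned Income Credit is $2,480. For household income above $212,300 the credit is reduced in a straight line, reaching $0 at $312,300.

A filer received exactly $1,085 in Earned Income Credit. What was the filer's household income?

$268,550

$1,085 is 1,085/2,480 of the full $2,480, so 1,395/2,480 of the $100,000 range has been used: income = $212,300 + $100,000 × 1,395/2,480 = $268,550.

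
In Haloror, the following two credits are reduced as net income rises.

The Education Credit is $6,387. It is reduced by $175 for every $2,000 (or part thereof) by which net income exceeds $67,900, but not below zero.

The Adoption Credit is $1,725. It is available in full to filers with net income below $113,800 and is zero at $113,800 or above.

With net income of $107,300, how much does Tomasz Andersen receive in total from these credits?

$4,612

Education Credit: income exceeds $67,900 by $39,400, which is 20 full-or-partial $2,000 increments; reduction = 20 × $175 = $3,500, leaving $2,887.
Adoption Credit: $107,300 is below the $113,800 cutoff, so the full $1,725 applies.
Total: $2,887 + $1,725 = $4,612.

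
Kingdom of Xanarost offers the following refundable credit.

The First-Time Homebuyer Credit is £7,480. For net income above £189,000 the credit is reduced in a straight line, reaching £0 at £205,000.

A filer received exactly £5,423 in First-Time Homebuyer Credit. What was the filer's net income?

£193,400

£5,423 is 5,423/7,480 of the full £7,480, so 2,057/7,480 of the £16,000 range has been used: income = £189,000 + £16,000 × 2,057/7,480 = £193,400.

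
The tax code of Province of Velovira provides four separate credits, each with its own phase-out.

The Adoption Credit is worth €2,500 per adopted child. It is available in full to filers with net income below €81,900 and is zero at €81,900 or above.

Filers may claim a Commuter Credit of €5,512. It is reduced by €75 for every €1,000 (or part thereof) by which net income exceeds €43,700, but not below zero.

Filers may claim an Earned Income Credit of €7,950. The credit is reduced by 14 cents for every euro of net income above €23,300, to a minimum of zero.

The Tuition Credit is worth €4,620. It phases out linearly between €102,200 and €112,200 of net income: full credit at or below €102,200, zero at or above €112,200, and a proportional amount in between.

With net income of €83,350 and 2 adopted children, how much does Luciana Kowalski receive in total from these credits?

Adoption Credit: base = 2 × €2,500 = €5,000. €83,350 meets or exceeds the €81,900 cutoff, so the credit is €0.
Commuter Credit: income exceeds €43,700 by €39,650, which is 40 full-or-partial €1,000 increments; reduction = 40 × €75 = €3,000, leaving €2,512.
Earned Income Credit: 14% of the €60,050 excess over €23,300 is €8,407 ≥ base, so the credit is €0.
Tuition Credit: €83,350 is at or below the €102,200 threshold, so the full €4,620 applies.
Total: €0 + €2,512 + €0 + €4,620 = €7,132.

€7,132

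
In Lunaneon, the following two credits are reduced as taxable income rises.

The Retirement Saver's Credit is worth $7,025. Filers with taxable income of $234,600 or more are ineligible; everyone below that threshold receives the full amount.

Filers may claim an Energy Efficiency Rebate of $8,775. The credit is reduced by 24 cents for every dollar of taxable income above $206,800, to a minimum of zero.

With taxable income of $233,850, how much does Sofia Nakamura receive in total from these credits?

Retirement Saver's Credit: $233,850 is below the $234,600 cutoff, so the full $7,025 applies.
Energy Efficiency Rebate: 24% of the $27,050 excess over $206,800 is $6,492; credit = $8,775 − $6,492 = $2,283.
Total: $7,025 + $2,283 = $9,308.

$9,308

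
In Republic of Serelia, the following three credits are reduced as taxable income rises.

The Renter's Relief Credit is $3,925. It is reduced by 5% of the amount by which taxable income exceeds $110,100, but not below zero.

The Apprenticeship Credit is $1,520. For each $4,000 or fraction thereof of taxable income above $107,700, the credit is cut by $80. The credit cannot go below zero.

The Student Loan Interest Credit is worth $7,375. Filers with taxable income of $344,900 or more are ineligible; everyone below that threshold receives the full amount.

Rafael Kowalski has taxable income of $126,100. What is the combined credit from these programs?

$11,620

Renter's Relief Credit: 5% of the $16,000 excess over $110,100 is $800; credit = $3,925 − $800 = $3,125.
Apprenticeship Credit: income exceeds $107,700 by $18,400, which is 5 full-or-partial $4,000 increments; reduction = 5 × $80 = $400, leaving $1,120.
Student Loan Interest Credit: $126,100 is below the $344,900 cutoff, so the full $7,375 applies.
Total: $3,125 + $1,120 + $7,375 = $11,620.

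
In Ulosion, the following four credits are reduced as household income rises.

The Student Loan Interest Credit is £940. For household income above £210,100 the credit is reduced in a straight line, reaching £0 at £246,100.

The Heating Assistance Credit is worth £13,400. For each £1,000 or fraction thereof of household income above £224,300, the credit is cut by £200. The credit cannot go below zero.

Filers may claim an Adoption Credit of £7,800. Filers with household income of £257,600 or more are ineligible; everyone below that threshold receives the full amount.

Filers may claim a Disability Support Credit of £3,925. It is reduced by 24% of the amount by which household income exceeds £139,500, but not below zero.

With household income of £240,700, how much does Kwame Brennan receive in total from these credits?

Student Loan Interest Credit: £240,700 is £30,600 into a £36,000 phase-out range, leaving 5,400/36,000 of the credit: £940 × 5,400/36,000 = £141.
Heating Assistance Credit: income exceeds £224,300 by £16,400, which is 17 full-or-partial £1,000 increments; reduction = 17 × £200 = £3,400, leaving £10,000.
Adoption Credit: £240,700 is below the £257,600 cutoff, so the full £7,800 applies.
Disability Support Credit: 24% of the £101,200 excess over £139,500 is £24,288 ≥ base, so the credit is £0.
Total: £141 + £10,000 + £7,800 + £0 = £17,941.

£17,941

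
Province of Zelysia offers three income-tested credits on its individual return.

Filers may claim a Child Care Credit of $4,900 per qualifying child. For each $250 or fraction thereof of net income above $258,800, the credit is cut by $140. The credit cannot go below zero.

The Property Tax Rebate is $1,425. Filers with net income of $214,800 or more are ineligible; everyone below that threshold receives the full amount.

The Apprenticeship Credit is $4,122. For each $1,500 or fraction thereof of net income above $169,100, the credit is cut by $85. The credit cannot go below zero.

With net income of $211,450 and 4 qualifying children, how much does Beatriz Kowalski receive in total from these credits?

Child Care Credit: base = 4 × $4,900 = $19,600. $211,450 is at or below the $258,800 threshold, so the full $19,600 applies.
Property Tax Rebate: $211,450 is below the $214,800 cutoff, so the full $1,425 applies.
Apprenticeship Credit: income exceeds $169,100 by $42,350, which is 29 full-or-partial $1,500 increments; reduction = 29 × $85 = $2,465, leaving $1,657.
Total: $19,600 + $1,425 + $1,657 = $22,682.

$22,682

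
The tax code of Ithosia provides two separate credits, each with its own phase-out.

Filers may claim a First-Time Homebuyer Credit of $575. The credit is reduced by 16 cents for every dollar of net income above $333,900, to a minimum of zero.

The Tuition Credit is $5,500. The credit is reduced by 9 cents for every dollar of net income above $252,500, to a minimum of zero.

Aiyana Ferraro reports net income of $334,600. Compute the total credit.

First-Time Homebuyer Credit: 16% of the $700 excess over $333,900 is $112; credit = $575 − $112 = $463.
Tuition Credit: 9% of the $82,100 excess over $252,500 is $7,389 ≥ base, so the credit is $0.
Total: $463 + $0 = $463.

$463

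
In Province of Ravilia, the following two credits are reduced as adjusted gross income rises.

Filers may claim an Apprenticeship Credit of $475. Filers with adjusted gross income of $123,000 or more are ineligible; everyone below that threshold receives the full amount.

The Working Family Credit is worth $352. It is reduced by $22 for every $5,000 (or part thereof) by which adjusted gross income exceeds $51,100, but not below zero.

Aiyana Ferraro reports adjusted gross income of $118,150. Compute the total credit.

$519

Apprenticeship Credit: $118,150 is below the $123,000 cutoff, so the full $475 applies.
Working Family Credit: income exceeds $51,100 by $67,050, which is 14 full-or-partial $5,000 increments; reduction = 14 × $22 = $308, leaving $44.
Total: $475 + $44 = $519.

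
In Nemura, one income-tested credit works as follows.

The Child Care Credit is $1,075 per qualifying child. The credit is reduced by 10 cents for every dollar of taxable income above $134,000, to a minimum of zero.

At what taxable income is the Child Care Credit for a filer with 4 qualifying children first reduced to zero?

Full credit = 4 × $1,075 = $4,300.
The credit falls by 10% of each dollar above $134,000, so it reaches zero when the excess is $4,300 / 10% = $43,000: income = $134,000 + $43,000 = $177,000.

$177,000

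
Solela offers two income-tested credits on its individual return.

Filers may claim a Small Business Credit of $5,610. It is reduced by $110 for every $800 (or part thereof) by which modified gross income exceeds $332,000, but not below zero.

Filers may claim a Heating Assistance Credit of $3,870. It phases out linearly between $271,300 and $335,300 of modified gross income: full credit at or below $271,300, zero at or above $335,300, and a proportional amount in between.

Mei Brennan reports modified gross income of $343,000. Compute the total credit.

$4,070

Small Business Credit: income exceeds $332,000 by $11,000, which is 14 full-or-partial $800 increments; reduction = 14 × $110 = $1,540, leaving $4,070.
Heating Assistance Credit: $343,000 is at or above $335,300, so the credit is $0.
Total: $4,070 + $0 = $4,070.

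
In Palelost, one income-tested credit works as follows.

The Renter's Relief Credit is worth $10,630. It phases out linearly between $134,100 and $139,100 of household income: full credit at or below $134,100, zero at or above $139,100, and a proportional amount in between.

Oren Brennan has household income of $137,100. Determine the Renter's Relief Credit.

Renter's Relief Credit: $137,100 is $3,000 into a $5,000 phase-out range, leaving 2,000/5,000 of the credit: $10,630 × 2,000/5,000 = $4,252.

$4,252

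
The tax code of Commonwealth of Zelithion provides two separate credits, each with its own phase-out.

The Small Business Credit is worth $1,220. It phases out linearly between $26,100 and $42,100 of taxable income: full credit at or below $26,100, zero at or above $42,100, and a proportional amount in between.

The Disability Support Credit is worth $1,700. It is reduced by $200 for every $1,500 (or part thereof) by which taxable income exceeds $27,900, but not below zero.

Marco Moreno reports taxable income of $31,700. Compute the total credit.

Small Business Credit: $31,700 is $5,600 into a $16,000 phase-out range, leaving 10,400/16,000 of the credit: $1,220 × 10,400/16,000 = $793.
Disability Support Credit: income exceeds $27,900 by $3,800, which is 3 full-or-partial $1,500 increments; reduction = 3 × $200 = $600, leaving $1,100.
Total: $793 + $1,100 = $1,893.

$1,893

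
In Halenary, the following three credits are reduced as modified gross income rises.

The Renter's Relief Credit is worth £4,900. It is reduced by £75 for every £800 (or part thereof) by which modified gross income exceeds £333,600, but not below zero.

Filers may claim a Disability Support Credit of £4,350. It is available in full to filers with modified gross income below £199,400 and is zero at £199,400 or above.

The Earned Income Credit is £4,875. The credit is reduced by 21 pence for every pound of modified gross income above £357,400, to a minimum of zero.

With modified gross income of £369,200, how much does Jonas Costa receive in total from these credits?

Renter's Relief Credit: income exceeds £333,600 by £35,600, which is 45 full-or-partial £800 increments; reduction = 45 × £75 = £3,375, leaving £1,525.
Disability Support Credit: £369,200 meets or exceeds the £199,400 cutoff, so the credit is £0.
Earned Income Credit: 21% of the £11,800 excess over £357,400 is £2,478; credit = £4,875 − £2,478 = £2,397.
Total: £1,525 + £0 + £2,397 = £3,922.

£3,922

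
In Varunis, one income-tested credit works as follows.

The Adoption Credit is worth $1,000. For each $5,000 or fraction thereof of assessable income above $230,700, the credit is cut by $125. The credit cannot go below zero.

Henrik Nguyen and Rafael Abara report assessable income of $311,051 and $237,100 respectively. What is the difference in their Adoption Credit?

$750

Henrik ($311,051): Adoption Credit: income exceeds $230,700 by $80,351 → 17 increments × $125 = $2,125 ≥ base, so the credit is $0.
Rafael ($237,100): Adoption Credit: income exceeds $230,700 by $6,400, which is 2 full-or-partial $5,000 increments; reduction = 2 × $125 = $250, leaving $750.
Difference: |$0 − $750| = $750.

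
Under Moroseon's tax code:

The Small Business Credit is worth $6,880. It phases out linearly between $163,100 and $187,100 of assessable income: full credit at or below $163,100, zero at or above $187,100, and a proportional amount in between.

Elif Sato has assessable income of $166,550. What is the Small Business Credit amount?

$5,891

Small Business Credit: $166,550 is $3,450 into a $24,000 phase-out range, leaving 20,550/24,000 of the credit: $6,880 × 20,550/24,000 = $5,891.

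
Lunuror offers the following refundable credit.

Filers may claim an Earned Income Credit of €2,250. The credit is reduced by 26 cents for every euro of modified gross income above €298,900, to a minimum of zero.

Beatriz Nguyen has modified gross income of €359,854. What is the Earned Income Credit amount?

Earned Income Credit: 26% of the €60,954 excess over €298,900 is €15,848.04 ≥ base, so the credit is €0.

€0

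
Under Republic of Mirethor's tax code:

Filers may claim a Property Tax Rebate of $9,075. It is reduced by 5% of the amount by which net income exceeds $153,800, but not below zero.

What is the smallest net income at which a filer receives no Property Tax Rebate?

$335,300

The credit falls by 5% of each dollar above $153,800, so it reaches zero when the excess is $9,075 / 5% = $181,500: income = $153,800 + $181,500 = $335,300.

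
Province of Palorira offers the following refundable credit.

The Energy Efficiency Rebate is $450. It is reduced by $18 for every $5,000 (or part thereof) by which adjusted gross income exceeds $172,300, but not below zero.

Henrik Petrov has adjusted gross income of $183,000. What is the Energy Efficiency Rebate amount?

Energy Efficiency Rebate: income exceeds $172,300 by $10,700, which is 3 full-or-partial $5,000 increments; reduction = 3 × $18 = $54, leaving $396.

$396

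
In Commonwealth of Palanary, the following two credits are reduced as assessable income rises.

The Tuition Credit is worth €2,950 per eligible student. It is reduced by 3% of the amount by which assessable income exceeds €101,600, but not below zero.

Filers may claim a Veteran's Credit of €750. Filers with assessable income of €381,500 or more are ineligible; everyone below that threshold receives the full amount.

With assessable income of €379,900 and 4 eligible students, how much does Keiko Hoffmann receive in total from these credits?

Tuition Credit: base = 4 × €2,950 = €11,800. 3% of the €278,300 excess over €101,600 is €8,349; credit = €11,800 − €8,349 = €3,451.
Veteran's Credit: €379,900 is below the €381,500 cutoff, so the full €750 applies.
Total: €3,451 + €750 = €4,201.

€4,201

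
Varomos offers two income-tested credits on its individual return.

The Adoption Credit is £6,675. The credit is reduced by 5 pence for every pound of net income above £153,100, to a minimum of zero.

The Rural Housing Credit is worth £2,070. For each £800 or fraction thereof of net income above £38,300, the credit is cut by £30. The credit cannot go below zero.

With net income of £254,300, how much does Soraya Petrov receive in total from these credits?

£1,615

Adoption Credit: 5% of the £101,200 excess over £153,100 is £5,060; credit = £6,675 − £5,060 = £1,615.
Rural Housing Credit: income exceeds £38,300 by £216,000 → 270 increments × £30 = £8,100 ≥ base, so the credit is £0.
Total: £1,615 + £0 = £1,615.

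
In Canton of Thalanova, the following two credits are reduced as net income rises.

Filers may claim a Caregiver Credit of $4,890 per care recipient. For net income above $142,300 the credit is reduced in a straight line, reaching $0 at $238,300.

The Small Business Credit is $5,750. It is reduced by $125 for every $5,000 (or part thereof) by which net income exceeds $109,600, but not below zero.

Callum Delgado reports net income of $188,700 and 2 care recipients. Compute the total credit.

Caregiver Credit: base = 2 × $4,890 = $9,780. $188,700 is $46,400 into a $96,000 phase-out range, leaving 49,600/96,000 of the credit: $9,780 × 49,600/96,000 = $5,053.
Small Business Credit: income exceeds $109,600 by $79,100, which is 16 full-or-partial $5,000 increments; reduction = 16 × $125 = $2,000, leaving $3,750.
Total: $5,053 + $3,750 = $8,803.

$8,803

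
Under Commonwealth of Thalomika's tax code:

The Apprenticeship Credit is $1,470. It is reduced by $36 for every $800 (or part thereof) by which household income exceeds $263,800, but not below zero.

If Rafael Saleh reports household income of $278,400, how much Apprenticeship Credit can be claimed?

$786

Apprenticeship Credit: income exceeds $263,800 by $14,600, which is 19 full-or-partial $800 increments; reduction = 19 × $36 = $684, leaving $786.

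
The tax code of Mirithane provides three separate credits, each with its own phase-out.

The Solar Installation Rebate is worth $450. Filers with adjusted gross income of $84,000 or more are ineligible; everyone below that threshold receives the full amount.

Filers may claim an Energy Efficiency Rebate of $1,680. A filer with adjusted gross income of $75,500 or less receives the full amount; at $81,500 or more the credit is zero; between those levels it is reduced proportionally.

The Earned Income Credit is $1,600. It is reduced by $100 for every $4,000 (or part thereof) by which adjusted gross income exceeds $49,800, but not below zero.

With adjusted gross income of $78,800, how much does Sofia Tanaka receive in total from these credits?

Solar Installation Rebate: $78,800 is below the $84,000 cutoff, so the full $450 applies.
Energy Efficiency Rebate: $78,800 is $3,300 into a $6,000 phase-out range, leaving 2,700/6,000 of the credit: $1,680 × 2,700/6,000 = $756.
Earned Income Credit: income exceeds $49,800 by $29,000, which is 8 full-or-partial $4,000 increments; reduction = 8 × $100 = $800, leaving $800.
Total: $450 + $756 + $800 = $2,006.

$2,006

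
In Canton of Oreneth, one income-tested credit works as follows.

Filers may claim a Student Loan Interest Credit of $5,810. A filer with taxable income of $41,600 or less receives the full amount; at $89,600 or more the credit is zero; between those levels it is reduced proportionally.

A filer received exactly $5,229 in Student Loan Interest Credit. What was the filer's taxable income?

$5,229 is 5,229/5,810 of the full $5,810, so 581/5,810 of the $48,000 range has been used: income = $41,600 + $48,000 × 581/5,810 = $46,400.

$46,400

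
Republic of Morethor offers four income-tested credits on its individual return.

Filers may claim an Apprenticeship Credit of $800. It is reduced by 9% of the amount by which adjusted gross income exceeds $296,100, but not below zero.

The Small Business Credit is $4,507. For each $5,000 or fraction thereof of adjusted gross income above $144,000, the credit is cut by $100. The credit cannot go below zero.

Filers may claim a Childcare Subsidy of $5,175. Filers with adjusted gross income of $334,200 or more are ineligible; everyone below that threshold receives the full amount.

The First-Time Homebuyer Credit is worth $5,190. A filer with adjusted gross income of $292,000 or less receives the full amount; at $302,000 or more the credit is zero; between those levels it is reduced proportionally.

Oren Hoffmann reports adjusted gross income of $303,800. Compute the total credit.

Apprenticeship Credit: 9% of the $7,700 excess over $296,100 is $693; credit = $800 − $693 = $107.
Small Business Credit: income exceeds $144,000 by $159,800, which is 32 full-or-partial $5,000 increments; reduction = 32 × $100 = $3,200, leaving $1,307.
Childcare Subsidy: $303,800 is below the $334,200 cutoff, so the full $5,175 applies.
First-Time Homebuyer Credit: $303,800 is at or above $302,000, so the credit is $0.
Total: $107 + $1,307 + $5,175 + $0 = $6,589.

$6,589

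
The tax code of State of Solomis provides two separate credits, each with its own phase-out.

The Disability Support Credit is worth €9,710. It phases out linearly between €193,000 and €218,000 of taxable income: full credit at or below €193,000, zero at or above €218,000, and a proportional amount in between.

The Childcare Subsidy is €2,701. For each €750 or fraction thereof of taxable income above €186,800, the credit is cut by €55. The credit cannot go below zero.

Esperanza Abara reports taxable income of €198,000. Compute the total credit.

Disability Support Credit: €198,000 is €5,000 into a €25,000 phase-out range, leaving 20,000/25,000 of the credit: €9,710 × 20,000/25,000 = €7,768.
Childcare Subsidy: income exceeds €186,800 by €11,200, which is 15 full-or-partial €750 increments; reduction = 15 × €55 = €825, leaving €1,876.
Total: €7,768 + €1,876 = €9,644.

€9,644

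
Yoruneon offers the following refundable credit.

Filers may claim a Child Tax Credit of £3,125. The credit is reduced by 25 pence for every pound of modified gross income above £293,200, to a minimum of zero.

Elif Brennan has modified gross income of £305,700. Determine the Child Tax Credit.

£0

Child Tax Credit: 25% of the £12,500 excess over £293,200 is £3,125 ≥ base, so the credit is £0.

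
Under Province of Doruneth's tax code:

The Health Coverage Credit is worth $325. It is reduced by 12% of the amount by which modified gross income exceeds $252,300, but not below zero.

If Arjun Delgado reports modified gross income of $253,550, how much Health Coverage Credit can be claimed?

$175

Health Coverage Credit: 12% of the $1,250 excess over $252,300 is $150; credit = $325 − $150 = $175.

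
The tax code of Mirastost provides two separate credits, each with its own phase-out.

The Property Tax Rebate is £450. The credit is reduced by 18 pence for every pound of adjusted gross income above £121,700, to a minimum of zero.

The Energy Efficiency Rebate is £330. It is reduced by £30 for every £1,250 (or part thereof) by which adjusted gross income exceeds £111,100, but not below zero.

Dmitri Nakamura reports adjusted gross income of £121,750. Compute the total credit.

£501

Property Tax Rebate: 18% of the £50 excess over £121,700 is £9; credit = £450 − £9 = £441.
Energy Efficiency Rebate: income exceeds £111,100 by £10,650, which is 9 full-or-partial £1,250 increments; reduction = 9 × £30 = £270, leaving £60.
Total: £441 + £60 = £501.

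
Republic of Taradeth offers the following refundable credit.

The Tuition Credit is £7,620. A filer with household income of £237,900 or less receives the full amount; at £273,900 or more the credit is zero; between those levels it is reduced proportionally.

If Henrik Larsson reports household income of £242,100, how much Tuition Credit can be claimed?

£6,731

Tuition Credit: £242,100 is £4,200 into a £36,000 phase-out range, leaving 31,800/36,000 of the credit: £7,620 × 31,800/36,000 = £6,731.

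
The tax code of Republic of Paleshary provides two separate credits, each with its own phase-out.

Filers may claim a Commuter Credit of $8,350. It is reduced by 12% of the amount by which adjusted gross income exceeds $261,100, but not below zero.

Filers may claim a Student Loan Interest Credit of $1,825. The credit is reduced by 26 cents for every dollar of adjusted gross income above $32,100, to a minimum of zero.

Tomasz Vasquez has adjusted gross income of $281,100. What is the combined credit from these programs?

$5,950

Commuter Credit: 12% of the $20,000 excess over $261,100 is $2,400; credit = $8,350 − $2,400 = $5,950.
Student Loan Interest Credit: 26% of the $249,000 excess over $32,100 is $64,740 ≥ base, so the credit is $0.
Total: $5,950 + $0 = $5,950.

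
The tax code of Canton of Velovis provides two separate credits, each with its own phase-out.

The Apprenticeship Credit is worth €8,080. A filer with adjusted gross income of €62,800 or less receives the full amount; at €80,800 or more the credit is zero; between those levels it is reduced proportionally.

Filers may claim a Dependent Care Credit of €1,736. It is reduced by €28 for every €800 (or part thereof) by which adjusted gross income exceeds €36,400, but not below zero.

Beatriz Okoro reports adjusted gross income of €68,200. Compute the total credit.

Apprenticeship Credit: €68,200 is €5,400 into a €18,000 phase-out range, leaving 12,600/18,000 of the credit: €8,080 × 12,600/18,000 = €5,656.
Dependent Care Credit: income exceeds €36,400 by €31,800, which is 40 full-or-partial €800 increments; reduction = 40 × €28 = €1,120, leaving €616.
Total: €5,656 + €616 = €6,272.

€6,272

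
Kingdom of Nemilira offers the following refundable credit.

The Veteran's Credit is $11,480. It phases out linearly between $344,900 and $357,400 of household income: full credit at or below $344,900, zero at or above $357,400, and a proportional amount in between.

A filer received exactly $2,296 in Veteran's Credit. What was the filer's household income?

$354,900

$2,296 is 2,296/11,480 of the full $11,480, so 9,184/11,480 of the $12,500 range has been used: income = $344,900 + $12,500 × 9,184/11,480 = $354,900.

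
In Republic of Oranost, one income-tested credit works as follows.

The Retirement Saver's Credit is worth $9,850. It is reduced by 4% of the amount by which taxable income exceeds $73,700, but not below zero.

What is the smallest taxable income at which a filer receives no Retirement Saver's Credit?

The credit falls by 4% of each dollar above $73,700, so it reaches zero when the excess is $9,850 / 4% = $246,250: income = $73,700 + $246,250 = $319,950.

$319,950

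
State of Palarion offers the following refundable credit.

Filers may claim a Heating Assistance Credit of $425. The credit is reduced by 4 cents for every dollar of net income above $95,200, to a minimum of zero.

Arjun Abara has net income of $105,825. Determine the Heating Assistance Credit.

Heating Assistance Credit: 4% of the $10,625 excess over $95,200 is $425 ≥ base, so the credit is $0.

$0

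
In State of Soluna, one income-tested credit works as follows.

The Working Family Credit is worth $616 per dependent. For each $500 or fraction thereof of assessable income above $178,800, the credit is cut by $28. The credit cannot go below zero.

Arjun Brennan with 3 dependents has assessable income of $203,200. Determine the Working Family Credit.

Working Family Credit: base = 3 × $616 = $1,848. income exceeds $178,800 by $24,400, which is 49 full-or-partial $500 increments; reduction = 49 × $28 = $1,372, leaving $476.

$476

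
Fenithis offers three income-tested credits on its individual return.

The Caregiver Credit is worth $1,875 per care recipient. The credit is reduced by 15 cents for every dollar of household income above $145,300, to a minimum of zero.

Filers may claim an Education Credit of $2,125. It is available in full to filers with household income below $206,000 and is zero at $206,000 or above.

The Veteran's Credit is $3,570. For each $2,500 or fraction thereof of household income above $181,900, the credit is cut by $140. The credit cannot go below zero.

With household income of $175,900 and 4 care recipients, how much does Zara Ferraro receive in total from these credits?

Caregiver Credit: base = 4 × $1,875 = $7,500. 15% of the $30,600 excess over $145,300 is $4,590; credit = $7,500 − $4,590 = $2,910.
Education Credit: $175,900 is below the $206,000 cutoff, so the full $2,125 applies.
Veteran's Credit: $175,900 is at or below the $181,900 threshold, so the full $3,570 applies.
Total: $2,910 + $2,125 + $3,570 = $8,605.

$8,605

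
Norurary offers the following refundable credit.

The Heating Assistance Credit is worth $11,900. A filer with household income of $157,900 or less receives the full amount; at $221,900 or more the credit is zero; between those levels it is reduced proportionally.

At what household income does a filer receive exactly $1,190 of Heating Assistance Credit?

$215,500

$1,190 is 1,190/11,900 of the full $11,900, so 10,710/11,900 of the $64,000 range has been used: income = $157,900 + $64,000 × 10,710/11,900 = $215,500.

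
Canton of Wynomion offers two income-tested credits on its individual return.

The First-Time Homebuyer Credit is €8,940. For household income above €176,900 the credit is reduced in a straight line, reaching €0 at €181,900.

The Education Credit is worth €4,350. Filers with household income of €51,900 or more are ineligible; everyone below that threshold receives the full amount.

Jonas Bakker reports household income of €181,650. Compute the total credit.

€447

First-Time Homebuyer Credit: €181,650 is €4,750 into a €5,000 phase-out range, leaving 250/5,000 of the credit: €8,940 × 250/5,000 = €447.
Education Credit: €181,650 meets or exceeds the €51,900 cutoff, so the credit is €0.
Total: €447 + €0 = €447.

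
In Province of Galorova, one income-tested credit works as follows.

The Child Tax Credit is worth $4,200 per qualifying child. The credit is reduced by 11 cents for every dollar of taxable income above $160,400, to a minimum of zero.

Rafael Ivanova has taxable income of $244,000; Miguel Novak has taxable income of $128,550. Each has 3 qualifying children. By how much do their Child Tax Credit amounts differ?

Rafael ($244,000): Child Tax Credit: base = 3 × $4,200 = $12,600. 11% of the $83,600 excess over $160,400 is $9,196; credit = $12,600 − $9,196 = $3,404.
Miguel ($128,550): Child Tax Credit: base = 3 × $4,200 = $12,600. $128,550 is at or below the $160,400 threshold, so the full $12,600 applies.
Difference: |$3,404 − $12,600| = $9,196.

$9,196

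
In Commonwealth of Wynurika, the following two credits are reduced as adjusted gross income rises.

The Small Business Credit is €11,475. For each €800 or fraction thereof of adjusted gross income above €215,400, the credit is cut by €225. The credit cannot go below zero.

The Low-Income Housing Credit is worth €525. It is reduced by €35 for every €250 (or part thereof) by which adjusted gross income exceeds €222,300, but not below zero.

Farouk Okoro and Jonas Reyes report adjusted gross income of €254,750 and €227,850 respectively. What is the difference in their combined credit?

€7,650

Farouk (€254,750): Small Business Credit: income exceeds €215,400 by €39,350, which is 50 full-or-partial €800 increments; reduction = 50 × €225 = €11,250, leaving €225. Low-Income Housing Credit: income exceeds €222,300 by €32,450 → 130 increments × €35 = €4,550 ≥ base, so the credit is €0. total €225 + €0 = €225
Jonas (€227,850): Small Business Credit: income exceeds €215,400 by €12,450, which is 16 full-or-partial €800 increments; reduction = 16 × €225 = €3,600, leaving €7,875. Low-Income Housing Credit: income exceeds €222,300 by €5,550 → 23 increments × €35 = €805 ≥ base, so the credit is €0. total €7,875 + €0 = €7,875
Difference: |€225 − €7,875| = €7,650.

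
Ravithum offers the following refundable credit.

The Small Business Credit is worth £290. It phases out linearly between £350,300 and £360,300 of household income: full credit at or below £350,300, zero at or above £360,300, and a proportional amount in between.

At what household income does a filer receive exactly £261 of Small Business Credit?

£351,300

£261 is 261/290 of the full £290, so 29/290 of the £10,000 range has been used: income = £350,300 + £10,000 × 29/290 = £351,300.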